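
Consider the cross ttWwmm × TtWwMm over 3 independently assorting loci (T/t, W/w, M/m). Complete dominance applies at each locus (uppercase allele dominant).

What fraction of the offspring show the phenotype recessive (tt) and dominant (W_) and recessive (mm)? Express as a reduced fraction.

ttWwmm gametes: tWm×4, twm×4
TtWwMm gametes: TWM×1, TWm×1, TwM×1, Twm×1, tWM×1, tWm×1, twM×1, twm×1
ttWwmm×TtWwMm grid (8·8=64): TtWWMm=4 TtWWmm=4 TtWwMm=8 TtWwmm=8 TtwwMm=4 Ttwwmm=4 ttWWMm=4 ttWWmm=4 ttWwMm=8 ttWwmm=8 ttwwMm=4 ttwwmm=4
tt W_ mm hits 12/64; gcd=4; 12÷4/64÷4 = 3/16

P(tt W_ mm) = 3/16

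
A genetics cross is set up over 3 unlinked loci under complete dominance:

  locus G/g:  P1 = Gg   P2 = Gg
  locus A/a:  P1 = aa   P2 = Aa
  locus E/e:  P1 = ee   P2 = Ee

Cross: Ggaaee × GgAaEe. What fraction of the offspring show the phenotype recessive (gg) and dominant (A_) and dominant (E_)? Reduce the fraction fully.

Ggaaee gametes: Gae×4, gae×4
GgAaEe gametes: GAE×1, GAe×1, GaE×1, Gae×1, gAE×1, gAe×1, gaE×1, gae×1
Ggaaee×GgAaEe grid (8·8=64): GGAaEe=4 GGAaee=4 GGaaEe=4 GGaaee=4 GgAaEe=8 GgAaee=8 GgaaEe=8 Ggaaee=8 ggAaEe=4 ggAaee=4 ggaaEe=4 ggaaee=4
gg A_ E_ hits 4/64; gcd=4; 4÷4/64÷4 = 1/16

P(gg A_ E_) = 1/16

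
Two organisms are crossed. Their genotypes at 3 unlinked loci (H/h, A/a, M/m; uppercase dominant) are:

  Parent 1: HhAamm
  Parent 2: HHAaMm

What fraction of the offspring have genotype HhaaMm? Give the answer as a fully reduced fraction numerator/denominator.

HhAamm gametes: HAm×2, Ham×2, hAm×2, ham×2
HHAaMm gametes: HAM×2, HAm×2, HaM×2, Ham×2
HhAamm×HHAaMm grid (8·8=64): HHAAMm=4 HHAAmm=4 HHAaMm=8 HHAamm=8 HHaaMm=4 HHaamm=4 HhAAMm=4 HhAAmm=4 HhAaMm=8 HhAamm=8 HhaaMm=4 Hhaamm=4
HhaaMm hits 4/64; gcd=4; 4÷4/64÷4 = 1/16

P(HhaaMm) = 1/16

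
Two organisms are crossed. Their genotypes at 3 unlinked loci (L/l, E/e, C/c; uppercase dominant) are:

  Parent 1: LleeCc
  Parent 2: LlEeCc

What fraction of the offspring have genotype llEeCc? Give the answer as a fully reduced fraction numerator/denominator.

P(llEeCc) = 1/16

LleeCc gametes: LeC×2, Lec×2, leC×2, lec×2
LlEeCc gametes: LEC×1, LEc×1, LeC×1, Lec×1, lEC×1, lEc×1, leC×1, lec×1
LleeCc×LlEeCc grid (8·8=64): LLEeCC=2 LLEeCc=4 LLEecc=2 LLeeCC=2 LLeeCc=4 LLeecc=2 LlEeCC=4 LlEeCc=8 LlEecc=4 LleeCC=4 LleeCc=8 Lleecc=4 llEeCC=2 llEeCc=4 llEecc=2 lleeCC=2 lleeCc=4 lleecc=2
llEeCc hits 4/64; gcd=4; 4÷4/64÷4 = 1/16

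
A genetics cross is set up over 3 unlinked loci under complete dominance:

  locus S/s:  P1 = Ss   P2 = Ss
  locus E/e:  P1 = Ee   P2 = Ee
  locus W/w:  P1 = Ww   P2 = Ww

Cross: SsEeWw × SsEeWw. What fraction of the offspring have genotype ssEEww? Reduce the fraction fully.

P(ssEEww) = 1/64

SsEeWw gametes: SEW×1, SEw×1, SeW×1, Sew×1, sEW×1, sEw×1, seW×1, sew×1
SsEeWw gametes: SEW×1, SEw×1, SeW×1, Sew×1, sEW×1, sEw×1, seW×1, sew×1
SsEeWw×SsEeWw grid (8·8=64): SSEEWW=1 SSEEWw=2 SSEEww=1 SSEeWW=2 SSEeWw=4 SSEeww=2 SSeeWW=1 SSeeWw=2 SSeeww=1 SsEEWW=2 SsEEWw=4 SsEEww=2 SsEeWW=4 SsEeWw=8 SsEeww=4 SseeWW=2 SseeWw=4 Sseeww=2 ssEEWW=1 ssEEWw=2 ssEEww=1 ssEeWW=2 ssEeWw=4 ssEeww=2 sseeWW=1 sseeWw=2 sseeww=1
ssEEww hits 1/64; gcd=1; 1÷1/64÷1 = 1/64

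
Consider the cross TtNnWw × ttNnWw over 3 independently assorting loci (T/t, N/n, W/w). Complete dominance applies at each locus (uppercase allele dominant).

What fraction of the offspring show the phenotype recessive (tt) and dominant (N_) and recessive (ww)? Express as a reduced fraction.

TtNnWw gametes: TNW×1, TNw×1, TnW×1, Tnw×1, tNW×1, tNw×1, tnW×1, tnw×1
ttNnWw gametes: tNW×2, tNw×2, tnW×2, tnw×2
TtNnWw×ttNnWw grid (8·8=64): TtNNWW=2 TtNNWw=4 TtNNww=2 TtNnWW=4 TtNnWw=8 TtNnww=4 TtnnWW=2 TtnnWw=4 Ttnnww=2 ttNNWW=2 ttNNWw=4 ttNNww=2 ttNnWW=4 ttNnWw=8 ttNnww=4 ttnnWW=2 ttnnWw=4 ttnnww=2
tt N_ ww hits 6/64; gcd=2; 6÷2/64÷2 = 3/32

P(tt N_ ww) = 3/32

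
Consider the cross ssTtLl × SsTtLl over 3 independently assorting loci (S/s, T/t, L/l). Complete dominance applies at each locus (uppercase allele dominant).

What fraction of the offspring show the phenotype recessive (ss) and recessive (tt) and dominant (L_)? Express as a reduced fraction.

P(ss tt L_) = 3/32

ssTtLl gametes: sTL×2, sTl×2, stL×2, stl×2
SsTtLl gametes: STL×1, STl×1, StL×1, Stl×1, sTL×1, sTl×1, stL×1, stl×1
ssTtLl×SsTtLl grid (8·8=64): SsTTLL=2 SsTTLl=4 SsTTll=2 SsTtLL=4 SsTtLl=8 SsTtll=4 SsttLL=2 SsttLl=4 Ssttll=2 ssTTLL=2 ssTTLl=4 ssTTll=2 ssTtLL=4 ssTtLl=8 ssTtll=4 ssttLL=2 ssttLl=4 ssttll=2
ss tt L_ hits 6/64; gcd=2; 6÷2/64÷2 = 3/32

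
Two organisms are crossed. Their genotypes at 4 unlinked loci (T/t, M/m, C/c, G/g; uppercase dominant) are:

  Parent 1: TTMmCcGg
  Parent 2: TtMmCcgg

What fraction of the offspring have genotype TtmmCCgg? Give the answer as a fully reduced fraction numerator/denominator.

TTMmCcGg gametes: TMCG×2, TMCg×2, TMcG×2, TMcg×2, TmCG×2, TmCg×2, TmcG×2, Tmcg×2
TtMmCcgg gametes: TMCg×2, TMcg×2, TmCg×2, Tmcg×2, tMCg×2, tMcg×2, tmCg×2, tmcg×2
TTMmCcGg×TtMmCcgg grid (16·16=256): TTMMCCGg=4 TTMMCCgg=4 TTMMCcGg=8 TTMMCcgg=8 TTMMccGg=4 TTMMccgg=4 TTMmCCGg=8 TTMmCCgg=8 TTMmCcGg=16 TTMmCcgg=16 TTMmccGg=8 TTMmccgg=8 TTmmCCGg=4 TTmmCCgg=4 TTmmCcGg=8 TTmmCcgg=8 TTmmccGg=4 TTmmccgg=4 TtMMCCGg=4 TtMMCCgg=4 TtMMCcGg=8 TtMMCcgg=8 TtMMccGg=4 TtMMccgg=4 TtMmCCGg=8 TtMmCCgg=8 TtMmCcGg=16 TtMmCcgg=16 TtMmccGg=8 TtMmccgg=8 TtmmCCGg=4 TtmmCCgg=4 TtmmCcGg=8 TtmmCcgg=8 TtmmccGg=4 Ttmmccgg=4
TtmmCCgg hits 4/256; gcd=4; 4÷4/256÷4 = 1/64

P(TtmmCCgg) = 1/64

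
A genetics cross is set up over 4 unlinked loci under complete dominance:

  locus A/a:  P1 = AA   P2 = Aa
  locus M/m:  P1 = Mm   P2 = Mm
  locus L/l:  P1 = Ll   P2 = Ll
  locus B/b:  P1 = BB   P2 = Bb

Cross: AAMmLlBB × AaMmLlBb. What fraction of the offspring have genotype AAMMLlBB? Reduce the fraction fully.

P(AAMMLlBB) = 1/32

AAMmLlBB gametes: AMLB×4, AMlB×4, AmLB×4, AmlB×4
AaMmLlBb gametes: AMLB×1, AMLb×1, AMlB×1, AMlb×1, AmLB×1, AmLb×1, AmlB×1, Amlb×1, aMLB×1, aMLb×1, aMlB×1, aMlb×1, amLB×1, amLb×1, amlB×1, amlb×1
AAMmLlBB×AaMmLlBb grid (16·16=256): AAMMLLBB=4 AAMMLLBb=4 AAMMLlBB=8 AAMMLlBb=8 AAMMllBB=4 AAMMllBb=4 AAMmLLBB=8 AAMmLLBb=8 AAMmLlBB=16 AAMmLlBb=16 AAMmllBB=8 AAMmllBb=8 AAmmLLBB=4 AAmmLLBb=4 AAmmLlBB=8 AAmmLlBb=8 AAmmllBB=4 AAmmllBb=4 AaMMLLBB=4 AaMMLLBb=4 AaMMLlBB=8 AaMMLlBb=8 AaMMllBB=4 AaMMllBb=4 AaMmLLBB=8 AaMmLLBb=8 AaMmLlBB=16 AaMmLlBb=16 AaMmllBB=8 AaMmllBb=8 AammLLBB=4 AammLLBb=4 AammLlBB=8 AammLlBb=8 AammllBB=4 AammllBb=4
AAMMLlBB hits 8/256; gcd=8; 8÷8/256÷8 = 1/32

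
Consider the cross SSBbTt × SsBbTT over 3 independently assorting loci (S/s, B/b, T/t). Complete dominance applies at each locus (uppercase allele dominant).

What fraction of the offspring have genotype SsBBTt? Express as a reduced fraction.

SSBbTt gametes: SBT×2, SBt×2, SbT×2, Sbt×2
SsBbTT gametes: SBT×2, SbT×2, sBT×2, sbT×2
SSBbTt×SsBbTT grid (8·8=64): SSBBTT=4 SSBBTt=4 SSBbTT=8 SSBbTt=8 SSbbTT=4 SSbbTt=4 SsBBTT=4 SsBBTt=4 SsBbTT=8 SsBbTt=8 SsbbTT=4 SsbbTt=4
SsBBTt hits 4/64; gcd=4; 4÷4/64÷4 = 1/16

P(SsBBTt) = 1/16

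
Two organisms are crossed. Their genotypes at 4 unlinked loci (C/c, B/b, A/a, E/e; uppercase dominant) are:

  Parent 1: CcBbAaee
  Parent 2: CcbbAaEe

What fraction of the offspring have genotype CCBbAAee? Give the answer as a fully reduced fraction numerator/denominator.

CcBbAaee gametes: CBAe×2, CBae×2, CbAe×2, Cbae×2, cBAe×2, cBae×2, cbAe×2, cbae×2
CcbbAaEe gametes: CbAE×2, CbAe×2, CbaE×2, Cbae×2, cbAE×2, cbAe×2, cbaE×2, cbae×2
CcBbAaee×CcbbAaEe grid (16·16=256): CCBbAAEe=4 CCBbAAee=4 CCBbAaEe=8 CCBbAaee=8 CCBbaaEe=4 CCBbaaee=4 CCbbAAEe=4 CCbbAAee=4 CCbbAaEe=8 CCbbAaee=8 CCbbaaEe=4 CCbbaaee=4 CcBbAAEe=8 CcBbAAee=8 CcBbAaEe=16 CcBbAaee=16 CcBbaaEe=8 CcBbaaee=8 CcbbAAEe=8 CcbbAAee=8 CcbbAaEe=16 CcbbAaee=16 CcbbaaEe=8 Ccbbaaee=8 ccBbAAEe=4 ccBbAAee=4 ccBbAaEe=8 ccBbAaee=8 ccBbaaEe=4 ccBbaaee=4 ccbbAAEe=4 ccbbAAee=4 ccbbAaEe=8 ccbbAaee=8 ccbbaaEe=4 ccbbaaee=4
CCBbAAee hits 4/256; gcd=4; 4÷4/256÷4 = 1/64

P(CCBbAAee) = 1/64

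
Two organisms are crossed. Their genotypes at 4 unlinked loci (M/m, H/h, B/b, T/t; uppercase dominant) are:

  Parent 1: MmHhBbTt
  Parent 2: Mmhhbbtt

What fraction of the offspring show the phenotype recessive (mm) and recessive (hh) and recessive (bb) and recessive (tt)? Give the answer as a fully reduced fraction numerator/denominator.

MmHhBbTt gametes: MHBT×1, MHBt×1, MHbT×1, MHbt×1, MhBT×1, MhBt×1, MhbT×1, Mhbt×1, mHBT×1, mHBt×1, mHbT×1, mHbt×1, mhBT×1, mhBt×1, mhbT×1, mhbt×1
Mmhhbbtt gametes: Mhbt×8, mhbt×8
MmHhBbTt×Mmhhbbtt grid (16·16=256): MMHhBbTt=8 MMHhBbtt=8 MMHhbbTt=8 MMHhbbtt=8 MMhhBbTt=8 MMhhBbtt=8 MMhhbbTt=8 MMhhbbtt=8 MmHhBbTt=16 MmHhBbtt=16 MmHhbbTt=16 MmHhbbtt=16 MmhhBbTt=16 MmhhBbtt=16 MmhhbbTt=16 Mmhhbbtt=16 mmHhBbTt=8 mmHhBbtt=8 mmHhbbTt=8 mmHhbbtt=8 mmhhBbTt=8 mmhhBbtt=8 mmhhbbTt=8 mmhhbbtt=8
mm hh bb tt hits 8/256; gcd=8; 8÷8/256÷8 = 1/32

P(mm hh bb tt) = 1/32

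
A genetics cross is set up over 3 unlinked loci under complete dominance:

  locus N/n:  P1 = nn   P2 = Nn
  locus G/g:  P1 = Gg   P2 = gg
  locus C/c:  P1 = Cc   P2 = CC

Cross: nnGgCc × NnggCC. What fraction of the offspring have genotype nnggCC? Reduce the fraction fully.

nnGgCc gametes: nGC×2, nGc×2, ngC×2, ngc×2
NnggCC gametes: NgC×4, ngC×4
nnGgCc×NnggCC grid (8·8=64): NnGgCC=8 NnGgCc=8 NnggCC=8 NnggCc=8 nnGgCC=8 nnGgCc=8 nnggCC=8 nnggCc=8
nnggCC hits 8/64; gcd=8; 8÷8/64÷8 = 1/8

P(nnggCC) = 1/8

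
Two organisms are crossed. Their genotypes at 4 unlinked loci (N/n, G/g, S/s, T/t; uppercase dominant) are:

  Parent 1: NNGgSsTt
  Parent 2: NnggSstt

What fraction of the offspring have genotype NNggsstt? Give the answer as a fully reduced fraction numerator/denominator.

NNGgSsTt gametes: NGST×2, NGSt×2, NGsT×2, NGst×2, NgST×2, NgSt×2, NgsT×2, Ngst×2
NnggSstt gametes: NgSt×4, Ngst×4, ngSt×4, ngst×4
NNGgSsTt×NnggSstt grid (16·16=256): NNGgSSTt=8 NNGgSStt=8 NNGgSsTt=16 NNGgSstt=16 NNGgssTt=8 NNGgsstt=8 NNggSSTt=8 NNggSStt=8 NNggSsTt=16 NNggSstt=16 NNggssTt=8 NNggsstt=8 NnGgSSTt=8 NnGgSStt=8 NnGgSsTt=16 NnGgSstt=16 NnGgssTt=8 NnGgsstt=8 NnggSSTt=8 NnggSStt=8 NnggSsTt=16 NnggSstt=16 NnggssTt=8 Nnggsstt=8
NNggsstt hits 8/256; gcd=8; 8÷8/256÷8 = 1/32

P(NNggsstt) = 1/32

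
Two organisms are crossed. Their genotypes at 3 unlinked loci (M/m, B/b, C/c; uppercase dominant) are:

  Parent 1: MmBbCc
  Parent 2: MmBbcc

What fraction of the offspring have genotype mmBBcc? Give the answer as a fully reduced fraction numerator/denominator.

MmBbCc gametes: MBC×1, MBc×1, MbC×1, Mbc×1, mBC×1, mBc×1, mbC×1, mbc×1
MmBbcc gametes: MBc×2, Mbc×2, mBc×2, mbc×2
MmBbCc×MmBbcc grid (8·8=64): MMBBCc=2 MMBBcc=2 MMBbCc=4 MMBbcc=4 MMbbCc=2 MMbbcc=2 MmBBCc=4 MmBBcc=4 MmBbCc=8 MmBbcc=8 MmbbCc=4 Mmbbcc=4 mmBBCc=2 mmBBcc=2 mmBbCc=4 mmBbcc=4 mmbbCc=2 mmbbcc=2
mmBBcc hits 2/64; gcd=2; 2÷2/64÷2 = 1/32

P(mmBBcc) = 1/32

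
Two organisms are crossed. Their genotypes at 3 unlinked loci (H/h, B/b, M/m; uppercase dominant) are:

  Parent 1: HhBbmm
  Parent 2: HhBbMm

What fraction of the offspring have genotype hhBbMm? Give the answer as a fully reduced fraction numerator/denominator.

HhBbmm gametes: HBm×2, Hbm×2, hBm×2, hbm×2
HhBbMm gametes: HBM×1, HBm×1, HbM×1, Hbm×1, hBM×1, hBm×1, hbM×1, hbm×1
HhBbmm×HhBbMm grid (8·8=64): HHBBMm=2 HHBBmm=2 HHBbMm=4 HHBbmm=4 HHbbMm=2 HHbbmm=2 HhBBMm=4 HhBBmm=4 HhBbMm=8 HhBbmm=8 HhbbMm=4 Hhbbmm=4 hhBBMm=2 hhBBmm=2 hhBbMm=4 hhBbmm=4 hhbbMm=2 hhbbmm=2
hhBbMm hits 4/64; gcd=4; 4÷4/64÷4 = 1/16

P(hhBbMm) = 1/16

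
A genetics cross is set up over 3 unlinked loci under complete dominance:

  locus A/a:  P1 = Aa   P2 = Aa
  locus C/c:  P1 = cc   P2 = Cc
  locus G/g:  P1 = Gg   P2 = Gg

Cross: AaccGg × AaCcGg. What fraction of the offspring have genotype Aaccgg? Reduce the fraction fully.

AaccGg gametes: AcG×2, Acg×2, acG×2, acg×2
AaCcGg gametes: ACG×1, ACg×1, AcG×1, Acg×1, aCG×1, aCg×1, acG×1, acg×1
AaccGg×AaCcGg grid (8·8=64): AACcGG=2 AACcGg=4 AACcgg=2 AAccGG=2 AAccGg=4 AAccgg=2 AaCcGG=4 AaCcGg=8 AaCcgg=4 AaccGG=4 AaccGg=8 Aaccgg=4 aaCcGG=2 aaCcGg=4 aaCcgg=2 aaccGG=2 aaccGg=4 aaccgg=2
Aaccgg hits 4/64; gcd=4; 4÷4/64÷4 = 1/16

P(Aaccgg) = 1/16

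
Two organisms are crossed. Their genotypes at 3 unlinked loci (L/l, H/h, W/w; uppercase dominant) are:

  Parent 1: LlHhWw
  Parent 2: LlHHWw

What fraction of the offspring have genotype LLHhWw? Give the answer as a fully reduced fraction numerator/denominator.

P(LLHhWw) = 1/16

LlHhWw gametes: LHW×1, LHw×1, LhW×1, Lhw×1, lHW×1, lHw×1, lhW×1, lhw×1
LlHHWw gametes: LHW×2, LHw×2, lHW×2, lHw×2
LlHhWw×LlHHWw grid (8·8=64): LLHHWW=2 LLHHWw=4 LLHHww=2 LLHhWW=2 LLHhWw=4 LLHhww=2 LlHHWW=4 LlHHWw=8 LlHHww=4 LlHhWW=4 LlHhWw=8 LlHhww=4 llHHWW=2 llHHWw=4 llHHww=2 llHhWW=2 llHhWw=4 llHhww=2
LLHhWw hits 4/64; gcd=4; 4÷4/64÷4 = 1/16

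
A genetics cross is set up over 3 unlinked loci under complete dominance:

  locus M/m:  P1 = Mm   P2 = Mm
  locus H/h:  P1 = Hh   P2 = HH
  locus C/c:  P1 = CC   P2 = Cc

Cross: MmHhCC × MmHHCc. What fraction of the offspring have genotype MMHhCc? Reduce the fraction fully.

P(MMHhCc) = 1/16

MmHhCC gametes: MHC×2, MhC×2, mHC×2, mhC×2
MmHHCc gametes: MHC×2, MHc×2, mHC×2, mHc×2
MmHhCC×MmHHCc grid (8·8=64): MMHHCC=4 MMHHCc=4 MMHhCC=4 MMHhCc=4 MmHHCC=8 MmHHCc=8 MmHhCC=8 MmHhCc=8 mmHHCC=4 mmHHCc=4 mmHhCC=4 mmHhCc=4
MMHhCc hits 4/64; gcd=4; 4÷4/64÷4 = 1/16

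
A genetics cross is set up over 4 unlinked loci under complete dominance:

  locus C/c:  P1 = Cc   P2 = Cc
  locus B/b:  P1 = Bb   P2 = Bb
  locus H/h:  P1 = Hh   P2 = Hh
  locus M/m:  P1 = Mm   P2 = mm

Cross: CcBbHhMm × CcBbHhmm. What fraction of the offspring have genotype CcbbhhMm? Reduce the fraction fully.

CcBbHhMm gametes: CBHM×1, CBHm×1, CBhM×1, CBhm×1, CbHM×1, CbHm×1, CbhM×1, Cbhm×1, cBHM×1, cBHm×1, cBhM×1, cBhm×1, cbHM×1, cbHm×1, cbhM×1, cbhm×1
CcBbHhmm gametes: CBHm×2, CBhm×2, CbHm×2, Cbhm×2, cBHm×2, cBhm×2, cbHm×2, cbhm×2
CcBbHhMm×CcBbHhmm grid (16·16=256): CCBBHHMm=2 CCBBHHmm=2 CCBBHhMm=4 CCBBHhmm=4 CCBBhhMm=2 CCBBhhmm=2 CCBbHHMm=4 CCBbHHmm=4 CCBbHhMm=8 CCBbHhmm=8 CCBbhhMm=4 CCBbhhmm=4 CCbbHHMm=2 CCbbHHmm=2 CCbbHhMm=4 CCbbHhmm=4 CCbbhhMm=2 CCbbhhmm=2 CcBBHHMm=4 CcBBHHmm=4 CcBBHhMm=8 CcBBHhmm=8 CcBBhhMm=4 CcBBhhmm=4 CcBbHHMm=8 CcBbHHmm=8 CcBbHhMm=16 CcBbHhmm=16 CcBbhhMm=8 CcBbhhmm=8 CcbbHHMm=4 CcbbHHmm=4 CcbbHhMm=8 CcbbHhmm=8 CcbbhhMm=4 Ccbbhhmm=4 ccBBHHMm=2 ccBBHHmm=2 ccBBHhMm=4 ccBBHhmm=4 ccBBhhMm=2 ccBBhhmm=2 ccBbHHMm=4 ccBbHHmm=4 ccBbHhMm=8 ccBbHhmm=8 ccBbhhMm=4 ccBbhhmm=4 ccbbHHMm=2 ccbbHHmm=2 ccbbHhMm=4 ccbbHhmm=4 ccbbhhMm=2 ccbbhhmm=2
CcbbhhMm hits 4/256; gcd=4; 4÷4/256÷4 = 1/64

P(CcbbhhMm) = 1/64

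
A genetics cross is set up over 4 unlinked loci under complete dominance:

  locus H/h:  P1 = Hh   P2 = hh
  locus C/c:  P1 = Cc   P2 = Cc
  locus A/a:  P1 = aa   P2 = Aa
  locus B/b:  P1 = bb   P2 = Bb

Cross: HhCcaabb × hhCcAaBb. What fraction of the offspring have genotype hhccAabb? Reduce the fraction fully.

P(hhccAabb) = 1/32

HhCcaabb gametes: HCab×4, Hcab×4, hCab×4, hcab×4
hhCcAaBb gametes: hCAB×2, hCAb×2, hCaB×2, hCab×2, hcAB×2, hcAb×2, hcaB×2, hcab×2
HhCcaabb×hhCcAaBb grid (16·16=256): HhCCAaBb=8 HhCCAabb=8 HhCCaaBb=8 HhCCaabb=8 HhCcAaBb=16 HhCcAabb=16 HhCcaaBb=16 HhCcaabb=16 HhccAaBb=8 HhccAabb=8 HhccaaBb=8 Hhccaabb=8 hhCCAaBb=8 hhCCAabb=8 hhCCaaBb=8 hhCCaabb=8 hhCcAaBb=16 hhCcAabb=16 hhCcaaBb=16 hhCcaabb=16 hhccAaBb=8 hhccAabb=8 hhccaaBb=8 hhccaabb=8
hhccAabb hits 8/256; gcd=8; 8÷8/256÷8 = 1/32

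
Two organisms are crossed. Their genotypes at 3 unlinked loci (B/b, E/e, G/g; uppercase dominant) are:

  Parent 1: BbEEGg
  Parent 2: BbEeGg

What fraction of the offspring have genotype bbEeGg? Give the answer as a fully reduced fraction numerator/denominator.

P(bbEeGg) = 1/16

BbEEGg gametes: BEG×2, BEg×2, bEG×2, bEg×2
BbEeGg gametes: BEG×1, BEg×1, BeG×1, Beg×1, bEG×1, bEg×1, beG×1, beg×1
BbEEGg×BbEeGg grid (8·8=64): BBEEGG=2 BBEEGg=4 BBEEgg=2 BBEeGG=2 BBEeGg=4 BBEegg=2 BbEEGG=4 BbEEGg=8 BbEEgg=4 BbEeGG=4 BbEeGg=8 BbEegg=4 bbEEGG=2 bbEEGg=4 bbEEgg=2 bbEeGG=2 bbEeGg=4 bbEegg=2
bbEeGg hits 4/64; gcd=4; 4÷4/64÷4 = 1/16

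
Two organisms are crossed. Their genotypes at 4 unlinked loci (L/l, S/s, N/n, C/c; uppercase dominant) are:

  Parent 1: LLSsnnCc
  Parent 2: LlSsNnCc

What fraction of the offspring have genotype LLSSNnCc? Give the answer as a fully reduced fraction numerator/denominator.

LLSsnnCc gametes: LSnC×4, LSnc×4, LsnC×4, Lsnc×4
LlSsNnCc gametes: LSNC×1, LSNc×1, LSnC×1, LSnc×1, LsNC×1, LsNc×1, LsnC×1, Lsnc×1, lSNC×1, lSNc×1, lSnC×1, lSnc×1, lsNC×1, lsNc×1, lsnC×1, lsnc×1
LLSsnnCc×LlSsNnCc grid (16·16=256): LLSSNnCC=4 LLSSNnCc=8 LLSSNncc=4 LLSSnnCC=4 LLSSnnCc=8 LLSSnncc=4 LLSsNnCC=8 LLSsNnCc=16 LLSsNncc=8 LLSsnnCC=8 LLSsnnCc=16 LLSsnncc=8 LLssNnCC=4 LLssNnCc=8 LLssNncc=4 LLssnnCC=4 LLssnnCc=8 LLssnncc=4 LlSSNnCC=4 LlSSNnCc=8 LlSSNncc=4 LlSSnnCC=4 LlSSnnCc=8 LlSSnncc=4 LlSsNnCC=8 LlSsNnCc=16 LlSsNncc=8 LlSsnnCC=8 LlSsnnCc=16 LlSsnncc=8 LlssNnCC=4 LlssNnCc=8 LlssNncc=4 LlssnnCC=4 LlssnnCc=8 Llssnncc=4
LLSSNnCc hits 8/256; gcd=8; 8÷8/256÷8 = 1/32

P(LLSSNnCc) = 1/32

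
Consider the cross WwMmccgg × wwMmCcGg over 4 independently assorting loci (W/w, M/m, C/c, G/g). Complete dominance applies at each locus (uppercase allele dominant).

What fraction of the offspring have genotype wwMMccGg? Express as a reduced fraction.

WwMmccgg gametes: WMcg×4, Wmcg×4, wMcg×4, wmcg×4
wwMmCcGg gametes: wMCG×2, wMCg×2, wMcG×2, wMcg×2, wmCG×2, wmCg×2, wmcG×2, wmcg×2
WwMmccgg×wwMmCcGg grid (16·16=256): WwMMCcGg=8 WwMMCcgg=8 WwMMccGg=8 WwMMccgg=8 WwMmCcGg=16 WwMmCcgg=16 WwMmccGg=16 WwMmccgg=16 WwmmCcGg=8 WwmmCcgg=8 WwmmccGg=8 Wwmmccgg=8 wwMMCcGg=8 wwMMCcgg=8 wwMMccGg=8 wwMMccgg=8 wwMmCcGg=16 wwMmCcgg=16 wwMmccGg=16 wwMmccgg=16 wwmmCcGg=8 wwmmCcgg=8 wwmmccGg=8 wwmmccgg=8
wwMMccGg hits 8/256; gcd=8; 8÷8/256÷8 = 1/32

P(wwMMccGg) = 1/32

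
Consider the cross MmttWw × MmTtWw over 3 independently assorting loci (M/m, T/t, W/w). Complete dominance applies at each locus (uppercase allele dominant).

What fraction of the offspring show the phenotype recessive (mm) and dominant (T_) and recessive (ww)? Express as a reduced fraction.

MmttWw gametes: MtW×2, Mtw×2, mtW×2, mtw×2
MmTtWw gametes: MTW×1, MTw×1, MtW×1, Mtw×1, mTW×1, mTw×1, mtW×1, mtw×1
MmttWw×MmTtWw grid (8·8=64): MMTtWW=2 MMTtWw=4 MMTtww=2 MMttWW=2 MMttWw=4 MMttww=2 MmTtWW=4 MmTtWw=8 MmTtww=4 MmttWW=4 MmttWw=8 Mmttww=4 mmTtWW=2 mmTtWw=4 mmTtww=2 mmttWW=2 mmttWw=4 mmttww=2
mm T_ ww hits 2/64; gcd=2; 2÷2/64÷2 = 1/32

P(mm T_ ww) = 1/32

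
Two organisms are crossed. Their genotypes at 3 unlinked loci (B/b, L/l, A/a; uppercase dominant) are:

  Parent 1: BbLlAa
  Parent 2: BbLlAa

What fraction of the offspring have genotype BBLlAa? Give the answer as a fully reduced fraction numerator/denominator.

BbLlAa gametes: BLA×1, BLa×1, BlA×1, Bla×1, bLA×1, bLa×1, blA×1, bla×1
BbLlAa gametes: BLA×1, BLa×1, BlA×1, Bla×1, bLA×1, bLa×1, blA×1, bla×1
BbLlAa×BbLlAa grid (8·8=64): BBLLAA=1 BBLLAa=2 BBLLaa=1 BBLlAA=2 BBLlAa=4 BBLlaa=2 BBllAA=1 BBllAa=2 BBllaa=1 BbLLAA=2 BbLLAa=4 BbLLaa=2 BbLlAA=4 BbLlAa=8 BbLlaa=4 BbllAA=2 BbllAa=4 Bbllaa=2 bbLLAA=1 bbLLAa=2 bbLLaa=1 bbLlAA=2 bbLlAa=4 bbLlaa=2 bbllAA=1 bbllAa=2 bbllaa=1
BBLlAa hits 4/64; gcd=4; 4÷4/64÷4 = 1/16

P(BBLlAa) = 1/16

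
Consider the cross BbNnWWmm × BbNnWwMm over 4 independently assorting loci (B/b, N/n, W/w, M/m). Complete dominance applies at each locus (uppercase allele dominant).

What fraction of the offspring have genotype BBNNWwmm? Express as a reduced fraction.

BbNnWWmm gametes: BNWm×4, BnWm×4, bNWm×4, bnWm×4
BbNnWwMm gametes: BNWM×1, BNWm×1, BNwM×1, BNwm×1, BnWM×1, BnWm×1, BnwM×1, Bnwm×1, bNWM×1, bNWm×1, bNwM×1, bNwm×1, bnWM×1, bnWm×1, bnwM×1, bnwm×1
BbNnWWmm×BbNnWwMm grid (16·16=256): BBNNWWMm=4 BBNNWWmm=4 BBNNWwMm=4 BBNNWwmm=4 BBNnWWMm=8 BBNnWWmm=8 BBNnWwMm=8 BBNnWwmm=8 BBnnWWMm=4 BBnnWWmm=4 BBnnWwMm=4 BBnnWwmm=4 BbNNWWMm=8 BbNNWWmm=8 BbNNWwMm=8 BbNNWwmm=8 BbNnWWMm=16 BbNnWWmm=16 BbNnWwMm=16 BbNnWwmm=16 BbnnWWMm=8 BbnnWWmm=8 BbnnWwMm=8 BbnnWwmm=8 bbNNWWMm=4 bbNNWWmm=4 bbNNWwMm=4 bbNNWwmm=4 bbNnWWMm=8 bbNnWWmm=8 bbNnWwMm=8 bbNnWwmm=8 bbnnWWMm=4 bbnnWWmm=4 bbnnWwMm=4 bbnnWwmm=4
BBNNWwmm hits 4/256; gcd=4; 4÷4/256÷4 = 1/64

P(BBNNWwmm) = 1/64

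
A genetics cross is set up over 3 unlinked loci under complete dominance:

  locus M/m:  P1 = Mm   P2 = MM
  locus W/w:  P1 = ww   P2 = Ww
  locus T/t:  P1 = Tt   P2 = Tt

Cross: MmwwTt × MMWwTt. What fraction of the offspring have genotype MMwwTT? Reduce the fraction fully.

MmwwTt gametes: MwT×2, Mwt×2, mwT×2, mwt×2
MMWwTt gametes: MWT×2, MWt×2, MwT×2, Mwt×2
MmwwTt×MMWwTt grid (8·8=64): MMWwTT=4 MMWwTt=8 MMWwtt=4 MMwwTT=4 MMwwTt=8 MMwwtt=4 MmWwTT=4 MmWwTt=8 MmWwtt=4 MmwwTT=4 MmwwTt=8 Mmwwtt=4
MMwwTT hits 4/64; gcd=4; 4÷4/64÷4 = 1/16

P(MMwwTT) = 1/16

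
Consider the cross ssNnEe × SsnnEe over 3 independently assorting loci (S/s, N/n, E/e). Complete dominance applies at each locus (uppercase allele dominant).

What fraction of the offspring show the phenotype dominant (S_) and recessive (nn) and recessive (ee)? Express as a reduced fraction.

ssNnEe gametes: sNE×2, sNe×2, snE×2, sne×2
SsnnEe gametes: SnE×2, Sne×2, snE×2, sne×2
ssNnEe×SsnnEe grid (8·8=64): SsNnEE=4 SsNnEe=8 SsNnee=4 SsnnEE=4 SsnnEe=8 Ssnnee=4 ssNnEE=4 ssNnEe=8 ssNnee=4 ssnnEE=4 ssnnEe=8 ssnnee=4
S_ nn ee hits 4/64; gcd=4; 4÷4/64÷4 = 1/16

P(S_ nn ee) = 1/16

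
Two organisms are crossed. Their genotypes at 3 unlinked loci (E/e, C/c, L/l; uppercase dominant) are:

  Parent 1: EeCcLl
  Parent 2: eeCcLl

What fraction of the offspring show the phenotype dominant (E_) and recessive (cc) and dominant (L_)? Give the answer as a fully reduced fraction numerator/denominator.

P(E_ cc L_) = 3/32

EeCcLl gametes: ECL×1, ECl×1, EcL×1, Ecl×1, eCL×1, eCl×1, ecL×1, ecl×1
eeCcLl gametes: eCL×2, eCl×2, ecL×2, ecl×2
EeCcLl×eeCcLl grid (8·8=64): EeCCLL=2 EeCCLl=4 EeCCll=2 EeCcLL=4 EeCcLl=8 EeCcll=4 EeccLL=2 EeccLl=4 Eeccll=2 eeCCLL=2 eeCCLl=4 eeCCll=2 eeCcLL=4 eeCcLl=8 eeCcll=4 eeccLL=2 eeccLl=4 eeccll=2
E_ cc L_ hits 6/64; gcd=2; 6÷2/64÷2 = 3/32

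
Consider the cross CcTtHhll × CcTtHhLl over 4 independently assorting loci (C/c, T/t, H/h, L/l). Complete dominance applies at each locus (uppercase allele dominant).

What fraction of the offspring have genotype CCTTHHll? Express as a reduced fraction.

CcTtHhll gametes: CTHl×2, CThl×2, CtHl×2, Cthl×2, cTHl×2, cThl×2, ctHl×2, cthl×2
CcTtHhLl gametes: CTHL×1, CTHl×1, CThL×1, CThl×1, CtHL×1, CtHl×1, CthL×1, Cthl×1, cTHL×1, cTHl×1, cThL×1, cThl×1, ctHL×1, ctHl×1, cthL×1, cthl×1
CcTtHhll×CcTtHhLl grid (16·16=256): CCTTHHLl=2 CCTTHHll=2 CCTTHhLl=4 CCTTHhll=4 CCTThhLl=2 CCTThhll=2 CCTtHHLl=4 CCTtHHll=4 CCTtHhLl=8 CCTtHhll=8 CCTthhLl=4 CCTthhll=4 CCttHHLl=2 CCttHHll=2 CCttHhLl=4 CCttHhll=4 CCtthhLl=2 CCtthhll=2 CcTTHHLl=4 CcTTHHll=4 CcTTHhLl=8 CcTTHhll=8 CcTThhLl=4 CcTThhll=4 CcTtHHLl=8 CcTtHHll=8 CcTtHhLl=16 CcTtHhll=16 CcTthhLl=8 CcTthhll=8 CcttHHLl=4 CcttHHll=4 CcttHhLl=8 CcttHhll=8 CctthhLl=4 Cctthhll=4 ccTTHHLl=2 ccTTHHll=2 ccTTHhLl=4 ccTTHhll=4 ccTThhLl=2 ccTThhll=2 ccTtHHLl=4 ccTtHHll=4 ccTtHhLl=8 ccTtHhll=8 ccTthhLl=4 ccTthhll=4 ccttHHLl=2 ccttHHll=2 ccttHhLl=4 ccttHhll=4 cctthhLl=2 cctthhll=2
CCTTHHll hits 2/256; gcd=2; 2÷2/256÷2 = 1/128

P(CCTTHHll) = 1/128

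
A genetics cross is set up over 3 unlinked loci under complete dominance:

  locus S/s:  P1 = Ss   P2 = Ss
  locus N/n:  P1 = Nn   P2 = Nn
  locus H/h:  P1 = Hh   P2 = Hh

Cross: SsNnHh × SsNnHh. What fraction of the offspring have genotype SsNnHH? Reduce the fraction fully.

P(SsNnHH) = 1/16

SsNnHh gametes: SNH×1, SNh×1, SnH×1, Snh×1, sNH×1, sNh×1, snH×1, snh×1
SsNnHh gametes: SNH×1, SNh×1, SnH×1, Snh×1, sNH×1, sNh×1, snH×1, snh×1
SsNnHh×SsNnHh grid (8·8=64): SSNNHH=1 SSNNHh=2 SSNNhh=1 SSNnHH=2 SSNnHh=4 SSNnhh=2 SSnnHH=1 SSnnHh=2 SSnnhh=1 SsNNHH=2 SsNNHh=4 SsNNhh=2 SsNnHH=4 SsNnHh=8 SsNnhh=4 SsnnHH=2 SsnnHh=4 Ssnnhh=2 ssNNHH=1 ssNNHh=2 ssNNhh=1 ssNnHH=2 ssNnHh=4 ssNnhh=2 ssnnHH=1 ssnnHh=2 ssnnhh=1
SsNnHH hits 4/64; gcd=4; 4÷4/64÷4 = 1/16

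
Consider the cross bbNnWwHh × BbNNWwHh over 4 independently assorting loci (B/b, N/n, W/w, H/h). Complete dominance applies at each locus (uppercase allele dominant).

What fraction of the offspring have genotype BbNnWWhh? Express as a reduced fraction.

bbNnWwHh gametes: bNWH×2, bNWh×2, bNwH×2, bNwh×2, bnWH×2, bnWh×2, bnwH×2, bnwh×2
BbNNWwHh gametes: BNWH×2, BNWh×2, BNwH×2, BNwh×2, bNWH×2, bNWh×2, bNwH×2, bNwh×2
bbNnWwHh×BbNNWwHh grid (16·16=256): BbNNWWHH=4 BbNNWWHh=8 BbNNWWhh=4 BbNNWwHH=8 BbNNWwHh=16 BbNNWwhh=8 BbNNwwHH=4 BbNNwwHh=8 BbNNwwhh=4 BbNnWWHH=4 BbNnWWHh=8 BbNnWWhh=4 BbNnWwHH=8 BbNnWwHh=16 BbNnWwhh=8 BbNnwwHH=4 BbNnwwHh=8 BbNnwwhh=4 bbNNWWHH=4 bbNNWWHh=8 bbNNWWhh=4 bbNNWwHH=8 bbNNWwHh=16 bbNNWwhh=8 bbNNwwHH=4 bbNNwwHh=8 bbNNwwhh=4 bbNnWWHH=4 bbNnWWHh=8 bbNnWWhh=4 bbNnWwHH=8 bbNnWwHh=16 bbNnWwhh=8 bbNnwwHH=4 bbNnwwHh=8 bbNnwwhh=4
BbNnWWhh hits 4/256; gcd=4; 4÷4/256÷4 = 1/64

P(BbNnWWhh) = 1/64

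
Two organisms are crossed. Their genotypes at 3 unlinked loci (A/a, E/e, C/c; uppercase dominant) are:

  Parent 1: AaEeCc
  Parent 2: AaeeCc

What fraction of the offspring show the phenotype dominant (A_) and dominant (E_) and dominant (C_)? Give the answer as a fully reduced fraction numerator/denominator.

AaEeCc gametes: AEC×1, AEc×1, AeC×1, Aec×1, aEC×1, aEc×1, aeC×1, aec×1
AaeeCc gametes: AeC×2, Aec×2, aeC×2, aec×2
AaEeCc×AaeeCc grid (8·8=64): AAEeCC=2 AAEeCc=4 AAEecc=2 AAeeCC=2 AAeeCc=4 AAeecc=2 AaEeCC=4 AaEeCc=8 AaEecc=4 AaeeCC=4 AaeeCc=8 Aaeecc=4 aaEeCC=2 aaEeCc=4 aaEecc=2 aaeeCC=2 aaeeCc=4 aaeecc=2
A_ E_ C_ hits 18/64; gcd=2; 18÷2/64÷2 = 9/32

P(A_ E_ C_) = 9/32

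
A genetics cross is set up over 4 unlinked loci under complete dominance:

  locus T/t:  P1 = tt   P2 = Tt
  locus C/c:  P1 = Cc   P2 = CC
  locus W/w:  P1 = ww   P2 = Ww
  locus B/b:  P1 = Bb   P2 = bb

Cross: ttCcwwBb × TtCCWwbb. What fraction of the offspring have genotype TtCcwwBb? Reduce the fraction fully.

P(TtCcwwBb) = 1/16

ttCcwwBb gametes: tCwB×4, tCwb×4, tcwB×4, tcwb×4
TtCCWwbb gametes: TCWb×4, TCwb×4, tCWb×4, tCwb×4
ttCcwwBb×TtCCWwbb grid (16·16=256): TtCCWwBb=16 TtCCWwbb=16 TtCCwwBb=16 TtCCwwbb=16 TtCcWwBb=16 TtCcWwbb=16 TtCcwwBb=16 TtCcwwbb=16 ttCCWwBb=16 ttCCWwbb=16 ttCCwwBb=16 ttCCwwbb=16 ttCcWwBb=16 ttCcWwbb=16 ttCcwwBb=16 ttCcwwbb=16
TtCcwwBb hits 16/256; gcd=16; 16÷16/256÷16 = 1/16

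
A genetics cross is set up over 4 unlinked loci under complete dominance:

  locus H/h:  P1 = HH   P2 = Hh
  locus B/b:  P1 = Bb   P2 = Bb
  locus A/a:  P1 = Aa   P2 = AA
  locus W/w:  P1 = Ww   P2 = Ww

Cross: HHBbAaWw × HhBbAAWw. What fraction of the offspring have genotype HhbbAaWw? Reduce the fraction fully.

HHBbAaWw gametes: HBAW×2, HBAw×2, HBaW×2, HBaw×2, HbAW×2, HbAw×2, HbaW×2, Hbaw×2
HhBbAAWw gametes: HBAW×2, HBAw×2, HbAW×2, HbAw×2, hBAW×2, hBAw×2, hbAW×2, hbAw×2
HHBbAaWw×HhBbAAWw grid (16·16=256): HHBBAAWW=4 HHBBAAWw=8 HHBBAAww=4 HHBBAaWW=4 HHBBAaWw=8 HHBBAaww=4 HHBbAAWW=8 HHBbAAWw=16 HHBbAAww=8 HHBbAaWW=8 HHBbAaWw=16 HHBbAaww=8 HHbbAAWW=4 HHbbAAWw=8 HHbbAAww=4 HHbbAaWW=4 HHbbAaWw=8 HHbbAaww=4 HhBBAAWW=4 HhBBAAWw=8 HhBBAAww=4 HhBBAaWW=4 HhBBAaWw=8 HhBBAaww=4 HhBbAAWW=8 HhBbAAWw=16 HhBbAAww=8 HhBbAaWW=8 HhBbAaWw=16 HhBbAaww=8 HhbbAAWW=4 HhbbAAWw=8 HhbbAAww=4 HhbbAaWW=4 HhbbAaWw=8 HhbbAaww=4
HhbbAaWw hits 8/256; gcd=8; 8÷8/256÷8 = 1/32

P(HhbbAaWw) = 1/32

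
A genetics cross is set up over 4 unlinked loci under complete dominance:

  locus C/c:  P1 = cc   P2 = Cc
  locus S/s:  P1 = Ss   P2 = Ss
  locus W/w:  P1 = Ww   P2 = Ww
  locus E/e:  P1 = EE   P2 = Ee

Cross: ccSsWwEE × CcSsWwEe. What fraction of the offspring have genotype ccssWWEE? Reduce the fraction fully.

P(ccssWWEE) = 1/64

ccSsWwEE gametes: cSWE×4, cSwE×4, csWE×4, cswE×4
CcSsWwEe gametes: CSWE×1, CSWe×1, CSwE×1, CSwe×1, CsWE×1, CsWe×1, CswE×1, Cswe×1, cSWE×1, cSWe×1, cSwE×1, cSwe×1, csWE×1, csWe×1, cswE×1, cswe×1
ccSsWwEE×CcSsWwEe grid (16·16=256): CcSSWWEE=4 CcSSWWEe=4 CcSSWwEE=8 CcSSWwEe=8 CcSSwwEE=4 CcSSwwEe=4 CcSsWWEE=8 CcSsWWEe=8 CcSsWwEE=16 CcSsWwEe=16 CcSswwEE=8 CcSswwEe=8 CcssWWEE=4 CcssWWEe=4 CcssWwEE=8 CcssWwEe=8 CcsswwEE=4 CcsswwEe=4 ccSSWWEE=4 ccSSWWEe=4 ccSSWwEE=8 ccSSWwEe=8 ccSSwwEE=4 ccSSwwEe=4 ccSsWWEE=8 ccSsWWEe=8 ccSsWwEE=16 ccSsWwEe=16 ccSswwEE=8 ccSswwEe=8 ccssWWEE=4 ccssWWEe=4 ccssWwEE=8 ccssWwEe=8 ccsswwEE=4 ccsswwEe=4
ccssWWEE hits 4/256; gcd=4; 4÷4/256÷4 = 1/64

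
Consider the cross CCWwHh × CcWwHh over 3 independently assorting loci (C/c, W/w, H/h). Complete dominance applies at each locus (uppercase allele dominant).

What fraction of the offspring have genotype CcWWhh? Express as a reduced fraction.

P(CcWWhh) = 1/32

CCWwHh gametes: CWH×2, CWh×2, CwH×2, Cwh×2
CcWwHh gametes: CWH×1, CWh×1, CwH×1, Cwh×1, cWH×1, cWh×1, cwH×1, cwh×1
CCWwHh×CcWwHh grid (8·8=64): CCWWHH=2 CCWWHh=4 CCWWhh=2 CCWwHH=4 CCWwHh=8 CCWwhh=4 CCwwHH=2 CCwwHh=4 CCwwhh=2 CcWWHH=2 CcWWHh=4 CcWWhh=2 CcWwHH=4 CcWwHh=8 CcWwhh=4 CcwwHH=2 CcwwHh=4 Ccwwhh=2
CcWWhh hits 2/64; gcd=2; 2÷2/64÷2 = 1/32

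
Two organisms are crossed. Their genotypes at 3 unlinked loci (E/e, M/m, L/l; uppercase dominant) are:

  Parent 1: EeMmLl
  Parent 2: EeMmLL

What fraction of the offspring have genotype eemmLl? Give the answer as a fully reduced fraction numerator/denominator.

P(eemmLl) = 1/32

EeMmLl gametes: EML×1, EMl×1, EmL×1, Eml×1, eML×1, eMl×1, emL×1, eml×1
EeMmLL gametes: EML×2, EmL×2, eML×2, emL×2
EeMmLl×EeMmLL grid (8·8=64): EEMMLL=2 EEMMLl=2 EEMmLL=4 EEMmLl=4 EEmmLL=2 EEmmLl=2 EeMMLL=4 EeMMLl=4 EeMmLL=8 EeMmLl=8 EemmLL=4 EemmLl=4 eeMMLL=2 eeMMLl=2 eeMmLL=4 eeMmLl=4 eemmLL=2 eemmLl=2
eemmLl hits 2/64; gcd=2; 2÷2/64÷2 = 1/32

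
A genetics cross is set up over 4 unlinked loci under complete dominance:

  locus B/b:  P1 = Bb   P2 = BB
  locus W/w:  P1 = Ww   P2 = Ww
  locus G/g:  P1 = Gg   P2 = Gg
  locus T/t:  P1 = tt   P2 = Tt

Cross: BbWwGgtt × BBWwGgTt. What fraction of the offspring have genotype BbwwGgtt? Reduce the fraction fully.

BbWwGgtt gametes: BWGt×2, BWgt×2, BwGt×2, Bwgt×2, bWGt×2, bWgt×2, bwGt×2, bwgt×2
BBWwGgTt gametes: BWGT×2, BWGt×2, BWgT×2, BWgt×2, BwGT×2, BwGt×2, BwgT×2, Bwgt×2
BbWwGgtt×BBWwGgTt grid (16·16=256): BBWWGGTt=4 BBWWGGtt=4 BBWWGgTt=8 BBWWGgtt=8 BBWWggTt=4 BBWWggtt=4 BBWwGGTt=8 BBWwGGtt=8 BBWwGgTt=16 BBWwGgtt=16 BBWwggTt=8 BBWwggtt=8 BBwwGGTt=4 BBwwGGtt=4 BBwwGgTt=8 BBwwGgtt=8 BBwwggTt=4 BBwwggtt=4 BbWWGGTt=4 BbWWGGtt=4 BbWWGgTt=8 BbWWGgtt=8 BbWWggTt=4 BbWWggtt=4 BbWwGGTt=8 BbWwGGtt=8 BbWwGgTt=16 BbWwGgtt=16 BbWwggTt=8 BbWwggtt=8 BbwwGGTt=4 BbwwGGtt=4 BbwwGgTt=8 BbwwGgtt=8 BbwwggTt=4 Bbwwggtt=4
BbwwGgtt hits 8/256; gcd=8; 8÷8/256÷8 = 1/32

P(BbwwGgtt) = 1/32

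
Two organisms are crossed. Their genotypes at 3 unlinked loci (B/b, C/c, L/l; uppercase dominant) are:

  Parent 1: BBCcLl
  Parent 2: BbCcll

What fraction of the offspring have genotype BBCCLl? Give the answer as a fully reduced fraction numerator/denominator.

BBCcLl gametes: BCL×2, BCl×2, BcL×2, Bcl×2
BbCcll gametes: BCl×2, Bcl×2, bCl×2, bcl×2
BBCcLl×BbCcll grid (8·8=64): BBCCLl=4 BBCCll=4 BBCcLl=8 BBCcll=8 BBccLl=4 BBccll=4 BbCCLl=4 BbCCll=4 BbCcLl=8 BbCcll=8 BbccLl=4 Bbccll=4
BBCCLl hits 4/64; gcd=4; 4÷4/64÷4 = 1/16

P(BBCCLl) = 1/16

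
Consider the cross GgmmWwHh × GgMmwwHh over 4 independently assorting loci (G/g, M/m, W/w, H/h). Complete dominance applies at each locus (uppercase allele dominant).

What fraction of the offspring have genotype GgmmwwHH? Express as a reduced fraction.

P(GgmmwwHH) = 1/32

GgmmWwHh gametes: GmWH×2, GmWh×2, GmwH×2, Gmwh×2, gmWH×2, gmWh×2, gmwH×2, gmwh×2
GgMmwwHh gametes: GMwH×2, GMwh×2, GmwH×2, Gmwh×2, gMwH×2, gMwh×2, gmwH×2, gmwh×2
GgmmWwHh×GgMmwwHh grid (16·16=256): GGMmWwHH=4 GGMmWwHh=8 GGMmWwhh=4 GGMmwwHH=4 GGMmwwHh=8 GGMmwwhh=4 GGmmWwHH=4 GGmmWwHh=8 GGmmWwhh=4 GGmmwwHH=4 GGmmwwHh=8 GGmmwwhh=4 GgMmWwHH=8 GgMmWwHh=16 GgMmWwhh=8 GgMmwwHH=8 GgMmwwHh=16 GgMmwwhh=8 GgmmWwHH=8 GgmmWwHh=16 GgmmWwhh=8 GgmmwwHH=8 GgmmwwHh=16 Ggmmwwhh=8 ggMmWwHH=4 ggMmWwHh=8 ggMmWwhh=4 ggMmwwHH=4 ggMmwwHh=8 ggMmwwhh=4 ggmmWwHH=4 ggmmWwHh=8 ggmmWwhh=4 ggmmwwHH=4 ggmmwwHh=8 ggmmwwhh=4
GgmmwwHH hits 8/256; gcd=8; 8÷8/256÷8 = 1/32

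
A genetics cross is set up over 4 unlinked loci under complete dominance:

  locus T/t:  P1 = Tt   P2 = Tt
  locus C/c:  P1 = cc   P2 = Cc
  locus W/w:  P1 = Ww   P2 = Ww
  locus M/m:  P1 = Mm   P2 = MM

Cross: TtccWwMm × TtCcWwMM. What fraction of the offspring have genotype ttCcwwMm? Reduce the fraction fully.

TtccWwMm gametes: TcWM×2, TcWm×2, TcwM×2, Tcwm×2, tcWM×2, tcWm×2, tcwM×2, tcwm×2
TtCcWwMM gametes: TCWM×2, TCwM×2, TcWM×2, TcwM×2, tCWM×2, tCwM×2, tcWM×2, tcwM×2
TtccWwMm×TtCcWwMM grid (16·16=256): TTCcWWMM=4 TTCcWWMm=4 TTCcWwMM=8 TTCcWwMm=8 TTCcwwMM=4 TTCcwwMm=4 TTccWWMM=4 TTccWWMm=4 TTccWwMM=8 TTccWwMm=8 TTccwwMM=4 TTccwwMm=4 TtCcWWMM=8 TtCcWWMm=8 TtCcWwMM=16 TtCcWwMm=16 TtCcwwMM=8 TtCcwwMm=8 TtccWWMM=8 TtccWWMm=8 TtccWwMM=16 TtccWwMm=16 TtccwwMM=8 TtccwwMm=8 ttCcWWMM=4 ttCcWWMm=4 ttCcWwMM=8 ttCcWwMm=8 ttCcwwMM=4 ttCcwwMm=4 ttccWWMM=4 ttccWWMm=4 ttccWwMM=8 ttccWwMm=8 ttccwwMM=4 ttccwwMm=4
ttCcwwMm hits 4/256; gcd=4; 4÷4/256÷4 = 1/64

P(ttCcwwMm) = 1/64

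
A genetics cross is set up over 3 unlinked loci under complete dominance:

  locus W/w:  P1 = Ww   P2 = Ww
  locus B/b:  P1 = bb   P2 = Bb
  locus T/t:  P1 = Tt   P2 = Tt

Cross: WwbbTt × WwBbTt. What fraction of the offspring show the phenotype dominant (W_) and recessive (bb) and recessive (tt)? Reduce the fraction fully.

P(W_ bb tt) = 3/32

WwbbTt gametes: WbT×2, Wbt×2, wbT×2, wbt×2
WwBbTt gametes: WBT×1, WBt×1, WbT×1, Wbt×1, wBT×1, wBt×1, wbT×1, wbt×1
WwbbTt×WwBbTt grid (8·8=64): WWBbTT=2 WWBbTt=4 WWBbtt=2 WWbbTT=2 WWbbTt=4 WWbbtt=2 WwBbTT=4 WwBbTt=8 WwBbtt=4 WwbbTT=4 WwbbTt=8 Wwbbtt=4 wwBbTT=2 wwBbTt=4 wwBbtt=2 wwbbTT=2 wwbbTt=4 wwbbtt=2
W_ bb tt hits 6/64; gcd=2; 6÷2/64÷2 = 3/32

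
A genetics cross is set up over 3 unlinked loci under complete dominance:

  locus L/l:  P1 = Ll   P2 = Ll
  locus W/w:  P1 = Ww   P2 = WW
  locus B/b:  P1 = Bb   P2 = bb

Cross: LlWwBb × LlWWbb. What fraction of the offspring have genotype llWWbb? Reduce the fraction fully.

P(llWWbb) = 1/16

LlWwBb gametes: LWB×1, LWb×1, LwB×1, Lwb×1, lWB×1, lWb×1, lwB×1, lwb×1
LlWWbb gametes: LWb×4, lWb×4
LlWwBb×LlWWbb grid (8·8=64): LLWWBb=4 LLWWbb=4 LLWwBb=4 LLWwbb=4 LlWWBb=8 LlWWbb=8 LlWwBb=8 LlWwbb=8 llWWBb=4 llWWbb=4 llWwBb=4 llWwbb=4
llWWbb hits 4/64; gcd=4; 4÷4/64÷4 = 1/16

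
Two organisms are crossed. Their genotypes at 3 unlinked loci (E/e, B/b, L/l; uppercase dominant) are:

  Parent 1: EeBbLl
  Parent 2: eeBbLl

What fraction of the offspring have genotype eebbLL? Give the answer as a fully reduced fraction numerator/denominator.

EeBbLl gametes: EBL×1, EBl×1, EbL×1, Ebl×1, eBL×1, eBl×1, ebL×1, ebl×1
eeBbLl gametes: eBL×2, eBl×2, ebL×2, ebl×2
EeBbLl×eeBbLl grid (8·8=64): EeBBLL=2 EeBBLl=4 EeBBll=2 EeBbLL=4 EeBbLl=8 EeBbll=4 EebbLL=2 EebbLl=4 Eebbll=2 eeBBLL=2 eeBBLl=4 eeBBll=2 eeBbLL=4 eeBbLl=8 eeBbll=4 eebbLL=2 eebbLl=4 eebbll=2
eebbLL hits 2/64; gcd=2; 2÷2/64÷2 = 1/32

P(eebbLL) = 1/32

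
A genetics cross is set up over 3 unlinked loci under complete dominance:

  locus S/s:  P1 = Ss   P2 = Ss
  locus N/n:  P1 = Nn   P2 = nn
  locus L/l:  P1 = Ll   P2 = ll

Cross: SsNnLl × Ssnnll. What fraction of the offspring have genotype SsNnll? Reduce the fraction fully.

SsNnLl gametes: SNL×1, SNl×1, SnL×1, Snl×1, sNL×1, sNl×1, snL×1, snl×1
Ssnnll gametes: Snl×4, snl×4
SsNnLl×Ssnnll grid (8·8=64): SSNnLl=4 SSNnll=4 SSnnLl=4 SSnnll=4 SsNnLl=8 SsNnll=8 SsnnLl=8 Ssnnll=8 ssNnLl=4 ssNnll=4 ssnnLl=4 ssnnll=4
SsNnll hits 8/64; gcd=8; 8÷8/64÷8 = 1/8

P(SsNnll) = 1/8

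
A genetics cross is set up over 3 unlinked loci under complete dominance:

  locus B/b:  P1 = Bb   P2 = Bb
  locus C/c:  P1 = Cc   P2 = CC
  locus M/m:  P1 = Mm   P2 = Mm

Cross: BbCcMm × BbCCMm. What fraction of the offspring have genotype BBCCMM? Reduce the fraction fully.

P(BBCCMM) = 1/32

BbCcMm gametes: BCM×1, BCm×1, BcM×1, Bcm×1, bCM×1, bCm×1, bcM×1, bcm×1
BbCCMm gametes: BCM×2, BCm×2, bCM×2, bCm×2
BbCcMm×BbCCMm grid (8·8=64): BBCCMM=2 BBCCMm=4 BBCCmm=2 BBCcMM=2 BBCcMm=4 BBCcmm=2 BbCCMM=4 BbCCMm=8 BbCCmm=4 BbCcMM=4 BbCcMm=8 BbCcmm=4 bbCCMM=2 bbCCMm=4 bbCCmm=2 bbCcMM=2 bbCcMm=4 bbCcmm=2
BBCCMM hits 2/64; gcd=2; 2÷2/64÷2 = 1/32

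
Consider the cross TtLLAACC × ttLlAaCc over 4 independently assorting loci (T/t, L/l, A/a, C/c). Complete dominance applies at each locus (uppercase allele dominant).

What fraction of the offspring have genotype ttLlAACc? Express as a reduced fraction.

TtLLAACC gametes: TLAC×8, tLAC×8
ttLlAaCc gametes: tLAC×2, tLAc×2, tLaC×2, tLac×2, tlAC×2, tlAc×2, tlaC×2, tlac×2
TtLLAACC×ttLlAaCc grid (16·16=256): TtLLAACC=16 TtLLAACc=16 TtLLAaCC=16 TtLLAaCc=16 TtLlAACC=16 TtLlAACc=16 TtLlAaCC=16 TtLlAaCc=16 ttLLAACC=16 ttLLAACc=16 ttLLAaCC=16 ttLLAaCc=16 ttLlAACC=16 ttLlAACc=16 ttLlAaCC=16 ttLlAaCc=16
ttLlAACc hits 16/256; gcd=16; 16÷16/256÷16 = 1/16

P(ttLlAACc) = 1/16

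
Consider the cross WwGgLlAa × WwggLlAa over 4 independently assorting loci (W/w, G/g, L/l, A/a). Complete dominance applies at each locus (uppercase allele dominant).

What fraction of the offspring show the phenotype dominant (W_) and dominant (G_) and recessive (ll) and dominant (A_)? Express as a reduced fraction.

P(W_ G_ ll A_) = 9/128

WwGgLlAa gametes: WGLA×1, WGLa×1, WGlA×1, WGla×1, WgLA×1, WgLa×1, WglA×1, Wgla×1, wGLA×1, wGLa×1, wGlA×1, wGla×1, wgLA×1, wgLa×1, wglA×1, wgla×1
WwggLlAa gametes: WgLA×2, WgLa×2, WglA×2, Wgla×2, wgLA×2, wgLa×2, wglA×2, wgla×2
WwGgLlAa×WwggLlAa grid (16·16=256): WWGgLLAA=2 WWGgLLAa=4 WWGgLLaa=2 WWGgLlAA=4 WWGgLlAa=8 WWGgLlaa=4 WWGgllAA=2 WWGgllAa=4 WWGgllaa=2 WWggLLAA=2 WWggLLAa=4 WWggLLaa=2 WWggLlAA=4 WWggLlAa=8 WWggLlaa=4 WWggllAA=2 WWggllAa=4 WWggllaa=2 WwGgLLAA=4 WwGgLLAa=8 WwGgLLaa=4 WwGgLlAA=8 WwGgLlAa=16 WwGgLlaa=8 WwGgllAA=4 WwGgllAa=8 WwGgllaa=4 WwggLLAA=4 WwggLLAa=8 WwggLLaa=4 WwggLlAA=8 WwggLlAa=16 WwggLlaa=8 WwggllAA=4 WwggllAa=8 Wwggllaa=4 wwGgLLAA=2 wwGgLLAa=4 wwGgLLaa=2 wwGgLlAA=4 wwGgLlAa=8 wwGgLlaa=4 wwGgllAA=2 wwGgllAa=4 wwGgllaa=2 wwggLLAA=2 wwggLLAa=4 wwggLLaa=2 wwggLlAA=4 wwggLlAa=8 wwggLlaa=4 wwggllAA=2 wwggllAa=4 wwggllaa=2
W_ G_ ll A_ hits 18/256; gcd=2; 18÷2/256÷2 = 9/128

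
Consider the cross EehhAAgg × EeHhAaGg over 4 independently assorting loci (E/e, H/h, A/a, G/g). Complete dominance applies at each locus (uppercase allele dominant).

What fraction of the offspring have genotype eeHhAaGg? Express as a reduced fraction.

P(eeHhAaGg) = 1/32

EehhAAgg gametes: EhAg×8, ehAg×8
EeHhAaGg gametes: EHAG×1, EHAg×1, EHaG×1, EHag×1, EhAG×1, EhAg×1, EhaG×1, Ehag×1, eHAG×1, eHAg×1, eHaG×1, eHag×1, ehAG×1, ehAg×1, ehaG×1, ehag×1
EehhAAgg×EeHhAaGg grid (16·16=256): EEHhAAGg=8 EEHhAAgg=8 EEHhAaGg=8 EEHhAagg=8 EEhhAAGg=8 EEhhAAgg=8 EEhhAaGg=8 EEhhAagg=8 EeHhAAGg=16 EeHhAAgg=16 EeHhAaGg=16 EeHhAagg=16 EehhAAGg=16 EehhAAgg=16 EehhAaGg=16 EehhAagg=16 eeHhAAGg=8 eeHhAAgg=8 eeHhAaGg=8 eeHhAagg=8 eehhAAGg=8 eehhAAgg=8 eehhAaGg=8 eehhAagg=8
eeHhAaGg hits 8/256; gcd=8; 8÷8/256÷8 = 1/32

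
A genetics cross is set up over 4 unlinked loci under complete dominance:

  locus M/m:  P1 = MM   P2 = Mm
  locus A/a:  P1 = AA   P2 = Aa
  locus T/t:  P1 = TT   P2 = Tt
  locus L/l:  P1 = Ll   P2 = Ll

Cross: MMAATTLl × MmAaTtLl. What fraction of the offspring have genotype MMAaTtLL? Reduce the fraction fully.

P(MMAaTtLL) = 1/32

MMAATTLl gametes: MATL×8, MATl×8
MmAaTtLl gametes: MATL×1, MATl×1, MAtL×1, MAtl×1, MaTL×1, MaTl×1, MatL×1, Matl×1, mATL×1, mATl×1, mAtL×1, mAtl×1, maTL×1, maTl×1, matL×1, matl×1
MMAATTLl×MmAaTtLl grid (16·16=256): MMAATTLL=8 MMAATTLl=16 MMAATTll=8 MMAATtLL=8 MMAATtLl=16 MMAATtll=8 MMAaTTLL=8 MMAaTTLl=16 MMAaTTll=8 MMAaTtLL=8 MMAaTtLl=16 MMAaTtll=8 MmAATTLL=8 MmAATTLl=16 MmAATTll=8 MmAATtLL=8 MmAATtLl=16 MmAATtll=8 MmAaTTLL=8 MmAaTTLl=16 MmAaTTll=8 MmAaTtLL=8 MmAaTtLl=16 MmAaTtll=8
MMAaTtLL hits 8/256; gcd=8; 8÷8/256÷8 = 1/32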